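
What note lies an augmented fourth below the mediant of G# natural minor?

F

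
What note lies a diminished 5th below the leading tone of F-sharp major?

A##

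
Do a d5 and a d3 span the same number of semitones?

No

A diminished fifth spans 6 semitones; a diminished third spans 2.
The spans differ, so they are not enharmonic equivalents.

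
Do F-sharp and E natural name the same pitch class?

No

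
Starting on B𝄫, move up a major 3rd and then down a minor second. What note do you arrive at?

A major third up from Bbb is Db (letter D, 4 semitones up).
A minor second down from Db is C (letter C, 1 semitone down).

C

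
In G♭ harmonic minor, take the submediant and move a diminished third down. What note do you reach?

C

The submediant of Gb harmonic minor is Ebb.
A diminished third (2 semitones) below Ebb lands on the letter C, giving C.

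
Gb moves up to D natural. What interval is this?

The letter names run G→D, a span of 4 letter steps, so the interval is some kind of fifth.
Gb to D is 8 semitones. A perfect fifth is 7, so 8 makes it augmented.

augmented fifth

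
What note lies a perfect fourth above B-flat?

Eb

B up a perfect fourth is E, so the target letter is E.
From Bb, a perfect fourth is 5 semitones up: Eb.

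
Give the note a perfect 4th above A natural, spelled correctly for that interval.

D

A up a perfect fourth is D, so the target letter is D.
From A, a perfect fourth is 5 semitones up: D.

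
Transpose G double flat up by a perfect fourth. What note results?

Cbb

A fourth above G lands on the letter C.
A perfect fourth spans 5 semitones, so Gbb moves to pitch class 10. On the letter C that is Cbb.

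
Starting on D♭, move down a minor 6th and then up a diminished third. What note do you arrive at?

Abb

A minor sixth down from Db is F (letter F, 8 semitones down).
A diminished third up from F is Abb (letter A, 2 semitones up).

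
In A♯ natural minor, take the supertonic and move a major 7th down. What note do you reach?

The supertonic of A# natural minor is B#.
A major seventh (11 semitones) below B# lands on the letter C, giving C#.

C#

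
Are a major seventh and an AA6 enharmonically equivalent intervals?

A major seventh spans 11 semitones; a doubly augmented sixth spans 11.
They are enharmonically equivalent.

Yes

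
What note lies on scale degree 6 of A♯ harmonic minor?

F#

The A# harmonic minor scale runs A# B# C# D# E# F# G##.
Degree 6 is F#.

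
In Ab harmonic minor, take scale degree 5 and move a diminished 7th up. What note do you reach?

Scale degree 5 of Ab harmonic minor is Eb.
A diminished seventh (9 semitones) above Eb lands on the letter D, giving Dbb.

Dbb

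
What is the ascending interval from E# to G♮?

diminished third

Counting letters E–F–G gives a third.
E#→G = 2 semitones, 2 narrower than the major third (4), so diminished.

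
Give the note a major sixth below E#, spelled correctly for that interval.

G#

A sixth below E lands on the letter G.
A major sixth spans 9 semitones, so E# moves to pitch class 8. On the letter G that is G#.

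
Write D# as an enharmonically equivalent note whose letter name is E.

Eb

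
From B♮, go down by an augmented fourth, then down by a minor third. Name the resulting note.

D

An augmented fourth down from B is F (letter F, 6 semitones down).
A minor third down from F is D (letter D, 3 semitones down).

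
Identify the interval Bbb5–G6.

The letter names run B→G, a span of 5 letter steps, so the interval is some kind of sixth.
Bbb to G is 10 semitones. A major sixth is 9, so 10 makes it augmented.

augmented sixth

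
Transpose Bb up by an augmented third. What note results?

B up a major third is D#, so the target letter is D.
From Bb, an augmented third is 5 semitones up: D#.

D#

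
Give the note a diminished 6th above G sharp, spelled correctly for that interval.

G up a major sixth is E, so the target letter is E.
From G#, a diminished sixth is 7 semitones up: Eb.

Eb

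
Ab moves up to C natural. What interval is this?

The letter names run A→C, a span of 2 letter steps, so the interval is some kind of third.
Ab to C is 4 semitones. A major third is 4, so 4 makes it major.

major third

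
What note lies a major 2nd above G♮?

A

G up a major second is A, so the target letter is A.
From G, a major second is 2 semitones up: A.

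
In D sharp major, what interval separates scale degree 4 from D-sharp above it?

perfect fifth

Scale degree 4 of D# major is G#.
G# up to D#: letters G→D make it a fifth; 7 semitones makes it perfect.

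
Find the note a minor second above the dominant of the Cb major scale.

Abb

The dominant of Cb major is Gb.
A minor second (1 semitone) above Gb lands on the letter A, giving Abb.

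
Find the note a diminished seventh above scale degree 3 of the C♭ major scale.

Dbb

Scale degree 3 of Cb major is Eb.
A diminished seventh (9 semitones) above Eb lands on the letter D, giving Dbb.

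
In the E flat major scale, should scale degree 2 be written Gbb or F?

F

Each scale degree takes a distinct letter name. Degree 2 of a scale on E must use the letter F.
F and Gbb are enharmonically the same pitch, but only F uses the letter F, so it is the correct spelling here.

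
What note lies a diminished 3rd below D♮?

D down a major third is Bb, so the target letter is B.
From D, a diminished third is 2 semitones down: B#.

B#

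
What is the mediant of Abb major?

Cb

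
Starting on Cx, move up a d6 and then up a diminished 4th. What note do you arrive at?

A diminished sixth up from C## is A (letter A, 7 semitones up).
A diminished fourth up from A is Db (letter D, 4 semitones up).

Db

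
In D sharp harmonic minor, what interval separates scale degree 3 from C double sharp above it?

augmented fifth

Scale degree 3 of D# harmonic minor is F#.
F# up to C##: letters F→C make it a fifth; 8 semitones makes it augmented.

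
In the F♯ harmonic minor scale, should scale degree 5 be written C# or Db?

Each scale degree takes a distinct letter name. Degree 5 of a scale on F must use the letter C.
C# and Db are enharmonically the same pitch, but only C# uses the letter C, so it is the correct spelling here.

C#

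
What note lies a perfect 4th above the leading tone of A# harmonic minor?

The leading tone of A# harmonic minor is G##.
A perfect fourth (5 semitones) above G## lands on the letter C, giving C##.

C##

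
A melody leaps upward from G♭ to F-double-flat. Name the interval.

diminished seventh

The letter names run G→F, a span of 6 letter steps, so the interval is some kind of seventh.
Gb to Fbb is 9 semitones. A major seventh is 11, so 9 makes it diminished.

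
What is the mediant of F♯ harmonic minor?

A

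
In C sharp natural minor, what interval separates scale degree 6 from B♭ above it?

minor second

Scale degree 6 of C# natural minor is A.
A up to Bb: letters A→B make it a second; 1 semitone makes it minor.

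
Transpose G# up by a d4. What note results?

A fourth above G lands on the letter C.
A diminished fourth spans 4 semitones, so G# moves to pitch class 0. On the letter C that is C.

C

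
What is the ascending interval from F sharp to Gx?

The letter names run F→G, a span of 1 letter step, so the interval is some kind of second.
F# to G## is 3 semitones. A major second is 2, so 3 makes it augmented.

augmented second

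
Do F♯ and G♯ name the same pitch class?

Two spellings are enharmonically equivalent only if they share a pitch class.
Here F# → 6, G# → 8; 6 ≠ 8, so they are not.

No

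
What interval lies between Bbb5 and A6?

augmented seventh

The letter names run B→A, a span of 6 letter steps, so the interval is some kind of seventh.
Bbb to A is 12 semitones. A major seventh is 11, so 12 makes it augmented.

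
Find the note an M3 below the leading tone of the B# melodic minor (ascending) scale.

F##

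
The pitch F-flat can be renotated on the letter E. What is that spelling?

E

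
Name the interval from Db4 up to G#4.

doubly augmented fourth

The letter names run D→G, a span of 3 letter steps, so the interval is some kind of fourth.
Db to G# is 7 semitones. A perfect fourth is 5, so 7 makes it doubly augmented.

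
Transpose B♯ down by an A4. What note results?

F#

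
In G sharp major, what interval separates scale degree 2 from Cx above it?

major third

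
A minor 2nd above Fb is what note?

Gbb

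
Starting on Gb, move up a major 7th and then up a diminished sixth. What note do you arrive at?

Dbb

A major seventh up from Gb is F (letter F, 11 semitones up).
A diminished sixth up from F is Dbb (letter D, 7 semitones up).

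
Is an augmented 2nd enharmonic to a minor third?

An augmented second spans 3 semitones; a minor third spans 3.
They are enharmonically equivalent.

Yes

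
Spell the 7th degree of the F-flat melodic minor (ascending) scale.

Degree 7 takes the letter 6 steps above F, which is E.
In melodic minor (ascending), degree 7 sits 11 semitones above the tonic. Fb + 11 semitones is pitch class 3, spelled on E as Eb.

Eb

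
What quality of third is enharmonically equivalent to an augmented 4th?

doubly augmented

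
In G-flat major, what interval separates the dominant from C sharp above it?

The dominant of Gb major is Db.
Db up to C#: letters D→C make it a seventh; 12 semitones makes it augmented.

augmented seventh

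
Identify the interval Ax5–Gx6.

The letter names run A→G, a span of 6 letter steps, so the interval is some kind of seventh.
A## to G## is 10 semitones. A major seventh is 11, so 10 makes it minor.

minor seventh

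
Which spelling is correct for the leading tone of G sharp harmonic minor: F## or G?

Each scale degree takes a distinct letter name. Degree 7 of a scale on G must use the letter F.
F## and G are enharmonically the same pitch, but only F## uses the letter F, so it is the correct spelling here.

F##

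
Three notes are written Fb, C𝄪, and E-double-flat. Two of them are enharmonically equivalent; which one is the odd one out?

Fb

In 12-tone equal temperament, enharmonic equivalents share a pitch class. Fb is pitch class 4; C## is pitch class 2; Ebb is pitch class 2.
C## and Ebb share pitch class 2, while Fb is pitch class 4.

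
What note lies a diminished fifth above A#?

E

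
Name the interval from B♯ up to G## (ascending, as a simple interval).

major sixth

The letter names run B→G, a span of 5 letter steps, so the interval is some kind of sixth.
B# to G## is 9 semitones. A major sixth is 9, so 9 makes it major.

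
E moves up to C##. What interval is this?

augmented sixth

The letter names run E→C, a span of 5 letter steps, so the interval is some kind of sixth.
E to C## is 10 semitones. A major sixth is 9, so 10 makes it augmented.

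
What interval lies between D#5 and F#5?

minor third

Counting letters D–E–F gives a third.
D#→F# = 3 semitones, 1 narrower than the major third (4), so minor.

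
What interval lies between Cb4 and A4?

augmented sixth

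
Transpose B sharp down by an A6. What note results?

D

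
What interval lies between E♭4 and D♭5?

minor seventh

Counting letters E–F–G–A–B–C–D gives a seventh.
Eb→Db = 10 semitones, 1 narrower than the major seventh (11), so minor.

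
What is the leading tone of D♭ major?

C

The Db major scale runs Db Eb F Gb Ab Bb C.
Degree 7 is C.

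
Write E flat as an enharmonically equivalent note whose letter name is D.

D#

Plain D sits 1 semitone below Eb, so on the letter D the same pitch needs a sharp: D#.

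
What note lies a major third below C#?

A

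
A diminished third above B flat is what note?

Dbb

A third above B lands on the letter D.
A diminished third spans 2 semitones, so Bb moves to pitch class 0. On the letter D that is Dbb.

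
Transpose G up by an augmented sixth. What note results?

E#

A sixth above G lands on the letter E.
An augmented sixth spans 10 semitones, so G moves to pitch class 5. On the letter E that is E#.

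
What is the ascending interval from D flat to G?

Counting letters D–E–F–G gives a fourth.
Db→G = 6 semitones, 1 wider than the perfect fourth (5), so augmented.

augmented fourth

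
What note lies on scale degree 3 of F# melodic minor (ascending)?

A

The F# melodic minor (ascending) scale runs F# G# A B C# D# E#.
Degree 3 is A.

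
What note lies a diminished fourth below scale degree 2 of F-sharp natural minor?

Scale degree 2 of F# natural minor is G#.
A diminished fourth (4 semitones) below G# lands on the letter D, giving D##.

D##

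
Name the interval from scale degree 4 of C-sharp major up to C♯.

perfect fifth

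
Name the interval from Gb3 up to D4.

augmented fifth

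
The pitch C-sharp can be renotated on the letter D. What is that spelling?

Db

Plain D sits 1 semitone above C#, so on the letter D the same pitch needs a flat: Db.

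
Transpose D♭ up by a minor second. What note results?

A second above D lands on the letter E.
A minor second spans 1 semitone, so Db moves to pitch class 2. On the letter E that is Ebb.

Ebb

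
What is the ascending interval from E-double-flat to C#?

doubly augmented sixth

The letter names run E→C, a span of 5 letter steps, so the interval is some kind of sixth.
Ebb to C# is 11 semitones. A major sixth is 9, so 11 makes it doubly augmented.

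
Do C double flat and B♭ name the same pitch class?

Yes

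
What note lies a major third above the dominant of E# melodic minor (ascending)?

D##

The dominant of E# melodic minor (ascending) is B#.
A major third (4 semitones) above B# lands on the letter D, giving D##.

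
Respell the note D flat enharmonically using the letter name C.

Db is pitch class 1. The letter C alone is pitch class 0.
To reach pitch class 1 from C requires an offset of +1 semitone, i.e. sharp: C#.

C#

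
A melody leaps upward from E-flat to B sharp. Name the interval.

The letter names run E→B, a span of 4 letter steps, so the interval is some kind of fifth.
Eb to B# is 9 semitones. A perfect fifth is 7, so 9 makes it doubly augmented.

doubly augmented fifth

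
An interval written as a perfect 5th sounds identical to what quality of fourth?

doubly augmented

A perfect fifth spans 7 semitones.
A fourth spanning 7 semitones is doubly augmented (the perfect fourth is 5).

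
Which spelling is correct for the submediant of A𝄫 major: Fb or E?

Each scale degree takes a distinct letter name. Degree 6 of a scale on A must use the letter F.
Fb and E are enharmonically the same pitch, but only Fb uses the letter F, so it is the correct spelling here.

Fb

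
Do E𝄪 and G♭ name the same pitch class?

E## is pitch class 6; Gb is pitch class 6.
All spellings map to pitch class 6, so they are enharmonically equivalent.

Yes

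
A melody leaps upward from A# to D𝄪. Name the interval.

augmented fourth

The letter names run A→D, a span of 3 letter steps, so the interval is some kind of fourth.
A# to D## is 6 semitones. A perfect fourth is 5, so 6 makes it augmented.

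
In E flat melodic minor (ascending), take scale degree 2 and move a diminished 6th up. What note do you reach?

Scale degree 2 of Eb melodic minor (ascending) is F.
A diminished sixth (7 semitones) above F lands on the letter D, giving Dbb.

Dbb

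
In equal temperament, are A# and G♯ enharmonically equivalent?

A# is pitch class 10; G# is pitch class 8.
The pitch classes differ (10 vs. 8), so they are not enharmonic equivalents.

No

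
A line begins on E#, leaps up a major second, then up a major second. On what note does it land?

A major second up from E# is F## (letter F, 2 semitones up).
A major second up from F## is G## (letter G, 2 semitones up).

G##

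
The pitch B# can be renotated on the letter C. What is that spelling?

C

B# is pitch class 0. The letter C alone is pitch class 0.
Pitch class 0 on C needs no accidental: C.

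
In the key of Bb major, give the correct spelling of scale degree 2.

C

Degree 2 takes the letter 1 step above B, which is C.
In major, degree 2 sits 2 semitones above the tonic. Bb + 2 semitones is pitch class 0, spelled on C as C.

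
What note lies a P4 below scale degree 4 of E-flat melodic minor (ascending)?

Eb

Scale degree 4 of Eb melodic minor (ascending) is Ab.
A perfect fourth (5 semitones) below Ab lands on the letter E, giving Eb.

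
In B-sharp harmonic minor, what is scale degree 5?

F##

Degree 5 takes the letter 4 steps above B, which is F.
In harmonic minor, degree 5 sits 7 semitones above the tonic. B# + 7 semitones is pitch class 7, spelled on F as F##.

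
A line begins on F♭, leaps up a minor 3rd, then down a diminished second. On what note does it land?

A minor third up from Fb is Abb (letter A, 3 semitones up).
A diminished second down from Abb is G (letter G, 0 semitones down).

G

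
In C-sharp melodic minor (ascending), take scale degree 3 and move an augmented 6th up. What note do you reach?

C##

Scale degree 3 of C# melodic minor (ascending) is E.
An augmented sixth (10 semitones) above E lands on the letter C, giving C##.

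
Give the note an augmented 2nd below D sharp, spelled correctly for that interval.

C

A second below D lands on the letter C.
An augmented second spans 3 semitones, so D# moves to pitch class 0. On the letter C that is C.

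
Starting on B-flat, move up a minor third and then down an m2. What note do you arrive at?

C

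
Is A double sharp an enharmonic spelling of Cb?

Yes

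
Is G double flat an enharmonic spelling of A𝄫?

Two spellings are enharmonically equivalent only if they share a pitch class.
Here Gbb → 5, Abb → 7; 5 ≠ 7, so they are not.

No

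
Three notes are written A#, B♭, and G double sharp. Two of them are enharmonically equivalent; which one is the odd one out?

G##

In 12-tone equal temperament, enharmonic equivalents share a pitch class. A# is pitch class 10; Bb is pitch class 10; G## is pitch class 9.
A# and Bb share pitch class 10, while G## is pitch class 9.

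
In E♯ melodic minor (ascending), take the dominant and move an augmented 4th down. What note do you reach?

The dominant of E# melodic minor (ascending) is B#.
An augmented fourth (6 semitones) below B# lands on the letter F, giving F#.

F#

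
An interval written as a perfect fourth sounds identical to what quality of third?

A perfect fourth spans 5 semitones.
A third spanning 5 semitones is augmented (the major third is 4).

augmented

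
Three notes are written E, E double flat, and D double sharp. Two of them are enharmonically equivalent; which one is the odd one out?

In 12-tone equal temperament, enharmonic equivalents share a pitch class. E is pitch class 4; Ebb is pitch class 2; D## is pitch class 4.
E and D## share pitch class 4, while Ebb is pitch class 2.

Ebb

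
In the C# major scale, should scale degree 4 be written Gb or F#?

F#

Each scale degree takes a distinct letter name. Degree 4 of a scale on C must use the letter F.
F# and Gb are enharmonically the same pitch, but only F# uses the letter F, so it is the correct spelling here.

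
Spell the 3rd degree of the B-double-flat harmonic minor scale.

The Bbb harmonic minor scale runs Bbb Cb Dbb Ebb Fb Gbb Ab.
Degree 3 is Dbb.

Dbb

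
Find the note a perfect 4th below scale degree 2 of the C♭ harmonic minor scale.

Ab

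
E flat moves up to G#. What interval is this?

augmented third

The letter names run E→G, a span of 2 letter steps, so the interval is some kind of third.
Eb to G# is 5 semitones. A major third is 4, so 5 makes it augmented.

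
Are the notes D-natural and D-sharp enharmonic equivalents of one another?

Two spellings are enharmonically equivalent only if they share a pitch class.
Here D → 2, D# → 3; 2 ≠ 3, so they are not.

No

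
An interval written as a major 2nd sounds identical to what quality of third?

A major second spans 2 semitones.
A third spanning 2 semitones is diminished (the major third is 4).

diminished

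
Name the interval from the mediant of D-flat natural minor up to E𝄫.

minor seventh

The mediant of Db natural minor is Fb.
Fb up to Ebb: letters F→E make it a seventh; 10 semitones makes it minor.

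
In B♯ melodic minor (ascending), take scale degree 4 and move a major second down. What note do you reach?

D#

Scale degree 4 of B# melodic minor (ascending) is E#.
A major second (2 semitones) below E# lands on the letter D, giving D#.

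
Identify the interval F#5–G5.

The letter names run F→G, a span of 1 letter step, so the interval is some kind of second.
F# to G is 1 semitone. A major second is 2, so 1 makes it minor.

minor second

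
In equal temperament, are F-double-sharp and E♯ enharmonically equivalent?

No

Two spellings are enharmonically equivalent only if they share a pitch class.
Here F## → 7, E# → 5; 5 ≠ 7, so they are not.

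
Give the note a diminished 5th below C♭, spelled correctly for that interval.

F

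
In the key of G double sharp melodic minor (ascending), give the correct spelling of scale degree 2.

A##

Degree 2 takes the letter 1 step above G, which is A.
In melodic minor (ascending), degree 2 sits 2 semitones above the tonic. G## + 2 semitones is pitch class 11, spelled on A as A##.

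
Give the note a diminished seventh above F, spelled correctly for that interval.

A seventh above F lands on the letter E.
A diminished seventh spans 9 semitones, so F moves to pitch class 2. On the letter E that is Ebb.

Ebb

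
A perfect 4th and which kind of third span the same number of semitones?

A perfect fourth spans 5 semitones.
A third spanning 5 semitones is augmented (the major third is 4).

augmented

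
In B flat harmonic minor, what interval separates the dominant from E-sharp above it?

augmented seventh

The dominant of Bb harmonic minor is F.
F up to E#: letters F→E make it a seventh; 12 semitones makes it augmented.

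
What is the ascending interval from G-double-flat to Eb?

augmented sixth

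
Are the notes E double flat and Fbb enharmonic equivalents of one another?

No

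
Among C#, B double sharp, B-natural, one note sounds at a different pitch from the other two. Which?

In 12-tone equal temperament, enharmonic equivalents share a pitch class. C# is pitch class 1; B## is pitch class 1; B is pitch class 11.
C# and B## share pitch class 1, while B is pitch class 11.

B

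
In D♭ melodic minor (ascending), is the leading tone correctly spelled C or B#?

C

Each scale degree takes a distinct letter name. Degree 7 of a scale on D must use the letter C.
C and B# are enharmonically the same pitch, but only C uses the letter C, so it is the correct spelling here.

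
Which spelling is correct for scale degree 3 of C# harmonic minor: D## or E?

Each scale degree takes a distinct letter name. Degree 3 of a scale on C must use the letter E.
E and D## are enharmonically the same pitch, but only E uses the letter E, so it is the correct spelling here.

E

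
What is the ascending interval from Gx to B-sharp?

Counting letters G–A–B gives a third.
G##→B# = 3 semitones, 1 narrower than the major third (4), so minor.

minor third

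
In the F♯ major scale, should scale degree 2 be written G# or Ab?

G#

Each scale degree takes a distinct letter name. Degree 2 of a scale on F must use the letter G.
G# and Ab are enharmonically the same pitch, but only G# uses the letter G, so it is the correct spelling here.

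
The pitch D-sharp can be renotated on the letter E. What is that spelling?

Eb

D# is pitch class 3. The letter E alone is pitch class 4.
To reach pitch class 3 from E requires an offset of -1 semitone, i.e. flat: Eb.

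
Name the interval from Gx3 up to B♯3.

minor third

The letter names run G→B, a span of 2 letter steps, so the interval is some kind of third.
G## to B# is 3 semitones. A major third is 4, so 3 makes it minor.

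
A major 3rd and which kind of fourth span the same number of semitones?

diminished

A major third spans 4 semitones.
A fourth spanning 4 semitones is diminished (the perfect fourth is 5).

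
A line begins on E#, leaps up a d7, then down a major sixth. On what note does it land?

A diminished seventh up from E# is D (letter D, 9 semitones up).
A major sixth down from D is F (letter F, 9 semitones down).

F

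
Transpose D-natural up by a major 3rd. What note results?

A third above D lands on the letter F.
A major third spans 4 semitones, so D moves to pitch class 6. On the letter F that is F#.

F#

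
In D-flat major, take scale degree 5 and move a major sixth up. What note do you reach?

Scale degree 5 of Db major is Ab.
A major sixth (9 semitones) above Ab lands on the letter F, giving F.

F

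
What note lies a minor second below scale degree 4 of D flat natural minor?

Scale degree 4 of Db natural minor is Gb.
A minor second (1 semitone) below Gb lands on the letter F, giving F.

F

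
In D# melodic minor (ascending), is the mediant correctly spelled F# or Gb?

Each scale degree takes a distinct letter name. Degree 3 of a scale on D must use the letter F.
F# and Gb are enharmonically the same pitch, but only F# uses the letter F, so it is the correct spelling here.

F#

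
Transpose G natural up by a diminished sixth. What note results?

A sixth above G lands on the letter E.
A diminished sixth spans 7 semitones, so G moves to pitch class 2. On the letter E that is Ebb.

Ebb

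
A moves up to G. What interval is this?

minor seventh

Counting letters A–B–C–D–E–F–G gives a seventh.
A→G = 10 semitones, 1 narrower than the major seventh (11), so minor.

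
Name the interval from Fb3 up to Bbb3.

perfect fourth

The letter names run F→B, a span of 3 letter steps, so the interval is some kind of fourth.
Fb to Bbb is 5 semitones. A perfect fourth is 5, so 5 makes it perfect.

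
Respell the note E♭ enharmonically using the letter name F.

Plain F sits 2 semitones above Eb, so on the letter F the same pitch needs a double flat: Fbb.

Fbb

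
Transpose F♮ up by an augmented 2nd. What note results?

F up a major second is G, so the target letter is G.
From F, an augmented second is 3 semitones up: G#.

G#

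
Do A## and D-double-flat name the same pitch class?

Two spellings are enharmonically equivalent only if they share a pitch class.
Here A## → 11, Dbb → 0; 0 ≠ 11, so they are not.

No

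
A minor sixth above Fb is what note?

Dbb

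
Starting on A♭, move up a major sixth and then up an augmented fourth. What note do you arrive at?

B

A major sixth up from Ab is F (letter F, 9 semitones up).
An augmented fourth up from F is B (letter B, 6 semitones up).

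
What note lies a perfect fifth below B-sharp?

E#

B down a perfect fifth is E, so the target letter is E.
From B#, a perfect fifth is 7 semitones down: E#.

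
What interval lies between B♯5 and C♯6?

The letter names run B→C, a span of 1 letter step, so the interval is some kind of second.
B# to C# is 1 semitone. A major second is 2, so 1 makes it minor.

minor second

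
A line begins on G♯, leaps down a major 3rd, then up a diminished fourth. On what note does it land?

A major third down from G# is E (letter E, 4 semitones down).
A diminished fourth up from E is Ab (letter A, 4 semitones up).

Ab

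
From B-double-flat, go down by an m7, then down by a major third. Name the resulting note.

A minor seventh down from Bbb is Cb (letter C, 10 semitones down).
A major third down from Cb is Abb (letter A, 4 semitones down).

Abb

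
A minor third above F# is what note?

A third above F lands on the letter A.
A minor third spans 3 semitones, so F# moves to pitch class 9. On the letter A that is A.

A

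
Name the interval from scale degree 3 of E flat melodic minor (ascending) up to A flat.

major second

Scale degree 3 of Eb melodic minor (ascending) is Gb.
Gb up to Ab: letters G→A make it a second; 2 semitones makes it major.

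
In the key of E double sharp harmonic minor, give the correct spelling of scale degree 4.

A##

Degree 4 takes the letter 3 steps above E, which is A.
In harmonic minor, degree 4 sits 5 semitones above the tonic. E## + 5 semitones is pitch class 11, spelled on A as A##.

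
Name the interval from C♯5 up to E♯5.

major third

The letter names run C→E, a span of 2 letter steps, so the interval is some kind of third.
C# to E# is 4 semitones. A major third is 4, so 4 makes it major.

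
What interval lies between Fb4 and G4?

augmented second

The letter names run F→G, a span of 1 letter step, so the interval is some kind of second.
Fb to G is 3 semitones. A major second is 2, so 3 makes it augmented.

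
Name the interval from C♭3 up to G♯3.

doubly augmented fifth

The letter names run C→G, a span of 4 letter steps, so the interval is some kind of fifth.
Cb to G# is 9 semitones. A perfect fifth is 7, so 9 makes it doubly augmented.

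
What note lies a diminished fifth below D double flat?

D down a perfect fifth is G, so the target letter is G.
From Dbb, a diminished fifth is 6 semitones down: Gb.

Gb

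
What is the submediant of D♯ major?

B#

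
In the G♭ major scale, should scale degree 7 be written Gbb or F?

Each scale degree takes a distinct letter name. Degree 7 of a scale on G must use the letter F.
F and Gbb are enharmonically the same pitch, but only F uses the letter F, so it is the correct spelling here.

F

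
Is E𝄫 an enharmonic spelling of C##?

Ebb = pitch class 2 and C## = pitch class 2 — the same pitch class, so they are enharmonic equivalents.

Yes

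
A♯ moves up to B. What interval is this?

The letter names run A→B, a span of 1 letter step, so the interval is some kind of second.
A# to B is 1 semitone. A major second is 2, so 1 makes it minor.

minor second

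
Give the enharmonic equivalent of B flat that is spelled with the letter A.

A#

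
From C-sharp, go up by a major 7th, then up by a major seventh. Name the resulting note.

A major seventh up from C# is B# (letter B, 11 semitones up).
A major seventh up from B# is A## (letter A, 11 semitones up).

A##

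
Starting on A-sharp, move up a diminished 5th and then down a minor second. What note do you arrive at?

D#

A diminished fifth up from A# is E (letter E, 6 semitones up).
A minor second down from E is D# (letter D, 1 semitone down).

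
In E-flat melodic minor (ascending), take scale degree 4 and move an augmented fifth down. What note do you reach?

Dbb

Scale degree 4 of Eb melodic minor (ascending) is Ab.
An augmented fifth (8 semitones) below Ab lands on the letter D, giving Dbb.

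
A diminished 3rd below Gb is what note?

A third below G lands on the letter E.
A diminished third spans 2 semitones, so Gb moves to pitch class 4. On the letter E that is E.

E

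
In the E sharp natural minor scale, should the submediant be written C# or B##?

Each scale degree takes a distinct letter name. Degree 6 of a scale on E must use the letter C.
C# and B## are enharmonically the same pitch, but only C# uses the letter C, so it is the correct spelling here.

C#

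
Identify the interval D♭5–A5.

Counting letters D–E–F–G–A gives a fifth.
Db→A = 8 semitones, 1 wider than the perfect fifth (7), so augmented.

augmented fifth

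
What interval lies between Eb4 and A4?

augmented fourth

Counting letters E–F–G–A gives a fourth.
Eb→A = 6 semitones, 1 wider than the perfect fourth (5), so augmented.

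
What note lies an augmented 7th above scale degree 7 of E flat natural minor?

C#

Scale degree 7 of Eb natural minor is Db.
An augmented seventh (12 semitones) above Db lands on the letter C, giving C#.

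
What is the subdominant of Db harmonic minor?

Gb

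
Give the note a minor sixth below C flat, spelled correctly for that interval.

Eb

A sixth below C lands on the letter E.
A minor sixth spans 8 semitones, so Cb moves to pitch class 3. On the letter E that is Eb.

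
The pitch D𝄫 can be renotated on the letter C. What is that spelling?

Dbb is pitch class 0. The letter C alone is pitch class 0.
Pitch class 0 on C needs no accidental: C.

C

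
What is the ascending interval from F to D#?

The letter names run F→D, a span of 5 letter steps, so the interval is some kind of sixth.
F to D# is 10 semitones. A major sixth is 9, so 10 makes it augmented.

augmented sixth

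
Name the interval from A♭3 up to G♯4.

augmented seventh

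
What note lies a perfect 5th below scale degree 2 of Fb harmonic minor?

Cb

Scale degree 2 of Fb harmonic minor is Gb.
A perfect fifth (7 semitones) below Gb lands on the letter C, giving Cb.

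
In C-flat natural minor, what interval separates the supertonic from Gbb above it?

The supertonic of Cb natural minor is Db.
Db up to Gbb: letters D→G make it a fourth; 4 semitones makes it diminished.

diminished fourth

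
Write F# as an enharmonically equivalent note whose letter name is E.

E##

F# is pitch class 6. The letter E alone is pitch class 4.
To reach pitch class 6 from E requires an offset of +2 semitones, i.e. double sharp: E##.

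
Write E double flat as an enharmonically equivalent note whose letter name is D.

D

Ebb is pitch class 2. The letter D alone is pitch class 2.
Pitch class 2 on D needs no accidental: D.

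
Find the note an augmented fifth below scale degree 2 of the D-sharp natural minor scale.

Scale degree 2 of D# natural minor is E#.
An augmented fifth (8 semitones) below E# lands on the letter A, giving A.

A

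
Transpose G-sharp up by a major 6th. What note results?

A sixth above G lands on the letter E.
A major sixth spans 9 semitones, so G# moves to pitch class 5. On the letter E that is E#.

E#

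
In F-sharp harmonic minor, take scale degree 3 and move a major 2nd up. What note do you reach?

B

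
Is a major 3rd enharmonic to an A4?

No

A major third spans 4 semitones; an augmented fourth spans 6.
The spans differ, so they are not enharmonic equivalents.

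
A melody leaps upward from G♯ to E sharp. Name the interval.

major sixth

The letter names run G→E, a span of 5 letter steps, so the interval is some kind of sixth.
G# to E# is 9 semitones. A major sixth is 9, so 9 makes it major.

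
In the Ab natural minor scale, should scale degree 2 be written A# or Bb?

Bb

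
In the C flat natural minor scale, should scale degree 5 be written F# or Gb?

Gb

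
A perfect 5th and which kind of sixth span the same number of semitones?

diminished

A perfect fifth spans 7 semitones.
A sixth spanning 7 semitones is diminished (the major sixth is 9).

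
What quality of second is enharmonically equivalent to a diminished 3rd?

A diminished third spans 2 semitones.
A second spanning 2 semitones is major (the major second is 2).

major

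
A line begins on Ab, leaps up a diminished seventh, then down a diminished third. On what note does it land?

Eb

A diminished seventh up from Ab is Gbb (letter G, 9 semitones up).
A diminished third down from Gbb is Eb (letter E, 2 semitones down).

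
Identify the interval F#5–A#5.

major third

The letter names run F→A, a span of 2 letter steps, so the interval is some kind of third.
F# to A# is 4 semitones. A major third is 4, so 4 makes it major.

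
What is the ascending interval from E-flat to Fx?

Counting letters E–F gives a second.
Eb→F## = 4 semitones, 2 wider than the major second (2), so doubly augmented.

doubly augmented second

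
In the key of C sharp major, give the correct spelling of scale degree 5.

The C# major scale runs C# D# E# F# G# A# B#.
Degree 5 is G#.

G#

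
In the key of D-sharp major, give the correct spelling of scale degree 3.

Degree 3 takes the letter 2 steps above D, which is F.
In major, degree 3 sits 4 semitones above the tonic. D# + 4 semitones is pitch class 7, spelled on F as F##.

F##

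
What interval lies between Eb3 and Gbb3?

Counting letters E–F–G gives a third.
Eb→Gbb = 2 semitones, 2 narrower than the major third (4), so diminished.

diminished third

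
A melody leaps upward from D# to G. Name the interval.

Counting letters D–E–F–G gives a fourth.
D#→G = 4 semitones, 1 narrower than the perfect fourth (5), so diminished.

diminished fourth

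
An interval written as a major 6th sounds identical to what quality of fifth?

A major sixth spans 9 semitones.
A fifth spanning 9 semitones is doubly augmented (the perfect fifth is 7).

doubly augmented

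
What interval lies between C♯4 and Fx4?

augmented fourth

The letter names run C→F, a span of 3 letter steps, so the interval is some kind of fourth.
C# to F## is 6 semitones. A perfect fourth is 5, so 6 makes it augmented.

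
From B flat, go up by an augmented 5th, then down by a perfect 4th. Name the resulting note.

An augmented fifth up from Bb is F# (letter F, 8 semitones up).
A perfect fourth down from F# is C# (letter C, 5 semitones down).

C#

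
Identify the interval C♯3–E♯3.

The letter names run C→E, a span of 2 letter steps, so the interval is some kind of third.
C# to E# is 4 semitones. A major third is 4, so 4 makes it major.

major third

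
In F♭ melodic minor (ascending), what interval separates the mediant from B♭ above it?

augmented second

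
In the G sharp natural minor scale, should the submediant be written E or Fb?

Each scale degree takes a distinct letter name. Degree 6 of a scale on G must use the letter E.
E and Fb are enharmonically the same pitch, but only E uses the letter E, so it is the correct spelling here.

E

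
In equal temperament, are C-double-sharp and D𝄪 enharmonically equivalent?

Two spellings are enharmonically equivalent only if they share a pitch class.
Here C## → 2, D## → 4; 2 ≠ 4, so they are not.

No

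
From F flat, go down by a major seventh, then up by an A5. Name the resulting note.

A major seventh down from Fb is Gbb (letter G, 11 semitones down).
An augmented fifth up from Gbb is Db (letter D, 8 semitones up).

Db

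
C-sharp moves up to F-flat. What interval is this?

The letter names run C→F, a span of 3 letter steps, so the interval is some kind of fourth.
C# to Fb is 3 semitones. A perfect fourth is 5, so 3 makes it doubly diminished.

doubly diminished fourth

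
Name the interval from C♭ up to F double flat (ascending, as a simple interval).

diminished fourth

The letter names run C→F, a span of 3 letter steps, so the interval is some kind of fourth.
Cb to Fbb is 4 semitones. A perfect fourth is 5, so 4 makes it diminished.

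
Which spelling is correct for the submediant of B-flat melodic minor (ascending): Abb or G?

Each scale degree takes a distinct letter name. Degree 6 of a scale on B must use the letter G.
G and Abb are enharmonically the same pitch, but only G uses the letter G, so it is the correct spelling here.

G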